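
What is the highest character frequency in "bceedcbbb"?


Input: bceedcbbb
Character counts:
  'b': 4
  'c': 2
  'd': 1
  'e': 2
Maximum frequency: 4

4


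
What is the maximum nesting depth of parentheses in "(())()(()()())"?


Input: "(())()(()()())"
Tracking depth:
  Position 0 '(': depth becomes 1
  Position 1 '(': depth becomes 2
  Position 2 ')': depth becomes 1
  Position 3 ')': depth becomes 0
  Position 4 '(': depth becomes 1
  Position 5 ')': depth becomes 0
  Position 6 '(': depth becomes 1
  Position 7 '(': depth becomes 2
  Position 8 ')': depth becomes 1
  Position 9 '(': depth becomes 2
  Position 10 ')': depth becomes 1
  Position 11 '(': depth becomes 2
  Position 12 ')': depth becomes 1
  Position 13 ')': depth becomes 0
Maximum depth reached: 2

2


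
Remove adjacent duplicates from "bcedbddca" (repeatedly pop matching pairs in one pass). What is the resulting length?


Input: bcedbddca
Stack-based adjacent duplicate removal:
  Read 'b': push. Stack: b
  Read 'c': push. Stack: bc
  Read 'e': push. Stack: bce
  Read 'd': push. Stack: bced
  Read 'b': push. Stack: bcedb
  Read 'd': push. Stack: bcedbd
  Read 'd': matches stack top 'd' => pop. Stack: bcedb
  Read 'c': push. Stack: bcedbc
  Read 'a': push. Stack: bcedbca
Final stack: "bcedbca" (length 7)

7


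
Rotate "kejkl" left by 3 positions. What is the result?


Input: "kejkl", rotate left by 3
First 3 characters: "kej"
Remaining characters: "kl"
Concatenate remaining + first: "kl" + "kej" = "klkej"

klkej


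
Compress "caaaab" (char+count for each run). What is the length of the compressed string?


Input: caaaab
Runs:
  'c' x 1 => "c1"
  'a' x 4 => "a4"
  'b' x 1 => "b1"
Compressed: "c1a4b1"
Compressed length: 6

6


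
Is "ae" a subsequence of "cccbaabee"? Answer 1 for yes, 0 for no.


Check if "ae" is a subsequence of "cccbaabee"
Greedy scan:
  Position 0 ('c'): no match needed
  Position 1 ('c'): no match needed
  Position 2 ('c'): no match needed
  Position 3 ('b'): no match needed
  Position 4 ('a'): matches sub[0] = 'a'
  Position 5 ('a'): no match needed
  Position 6 ('b'): no match needed
  Position 7 ('e'): matches sub[1] = 'e'
  Position 8 ('e'): no match needed
All 2 characters matched => is a subsequence

1


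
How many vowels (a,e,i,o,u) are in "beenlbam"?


Input: beenlbam
Checking each character:
  'b' at position 0: consonant
  'e' at position 1: vowel (running total: 1)
  'e' at position 2: vowel (running total: 2)
  'n' at position 3: consonant
  'l' at position 4: consonant
  'b' at position 5: consonant
  'a' at position 6: vowel (running total: 3)
  'm' at position 7: consonant
Total vowels: 3

3


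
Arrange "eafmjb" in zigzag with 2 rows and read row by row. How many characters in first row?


Zigzag "eafmjb" into 2 rows:
Placing characters:
  'e' => row 0
  'a' => row 1
  'f' => row 0
  'm' => row 1
  'j' => row 0
  'b' => row 1
Rows:
  Row 0: "efj"
  Row 1: "amb"
First row length: 3

3


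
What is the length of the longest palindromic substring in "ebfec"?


Input: "ebfec"
Checking substrings for palindromes:
  No multi-char palindromic substrings found
Longest palindromic substring: "e" with length 1

1


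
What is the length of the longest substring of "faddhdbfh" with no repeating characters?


Input: "faddhdbfh"
Sliding window (track last position of each char):
  Position 0 ('f'): window [0,0] length 1 -- new best
  Position 1 ('a'): window [0,1] length 2 -- new best
  Position 2 ('d'): window [0,2] length 3 -- new best
  Position 3 ('d'): repeat (last at 2), move window start to 3
  Position 3 ('d'): window [3,3] length 1
  Position 4 ('h'): window [3,4] length 2
  Position 5 ('d'): repeat (last at 3), move window start to 4
  Position 5 ('d'): window [4,5] length 2
  Position 6 ('b'): window [4,6] length 3
  Position 7 ('f'): window [4,7] length 4 -- new best
  Position 8 ('h'): repeat (last at 4), move window start to 5
  Position 8 ('h'): window [5,8] length 4
Longest substring with no repeats: "hdbf" with length 4

4


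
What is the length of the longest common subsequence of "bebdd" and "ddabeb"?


LCS of "bebdd" and "ddabeb"
DP table:
           d    d    a    b    e    b
      0    0    0    0    0    0    0
  b   0    0    0    0    1    1    1
  e   0    0    0    0    1    2    2
  b   0    0    0    0    1    2    3
  d   0    1    1    1    1    2    3
  d   0    1    2    2    2    2    3
LCS length = dp[5][6] = 3

3


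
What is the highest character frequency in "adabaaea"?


Input: adabaaea
Character counts:
  'a': 5
  'b': 1
  'd': 1
  'e': 1
Maximum frequency: 5

5


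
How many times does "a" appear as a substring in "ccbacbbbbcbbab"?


Searching for "a" in "ccbacbbbbcbbab"
Scanning each position:
  Position 0: "c" => no
  Position 1: "c" => no
  Position 2: "b" => no
  Position 3: "a" => MATCH
  Position 4: "c" => no
  Position 5: "b" => no
  Position 6: "b" => no
  Position 7: "b" => no
  Position 8: "b" => no
  Position 9: "c" => no
  Position 10: "b" => no
  Position 11: "b" => no
  Position 12: "a" => MATCH
  Position 13: "b" => no
Total occurrences: 2

2


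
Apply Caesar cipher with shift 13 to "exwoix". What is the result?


Caesar cipher: shift "exwoix" by 13
  'e' (pos 4) + 13 = pos 17 = 'r'
  'x' (pos 23) + 13 = pos 10 = 'k'
  'w' (pos 22) + 13 = pos 9 = 'j'
  'o' (pos 14) + 13 = pos 1 = 'b'
  'i' (pos 8) + 13 = pos 21 = 'v'
  'x' (pos 23) + 13 = pos 10 = 'k'
Result: rkjbvk

rkjbvk


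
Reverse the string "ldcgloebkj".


Input: ldcgloebkj
Reading characters right to left:
  Position 9: 'j'
  Position 8: 'k'
  Position 7: 'b'
  Position 6: 'e'
  Position 5: 'o'
  Position 4: 'l'
  Position 3: 'g'
  Position 2: 'c'
  Position 1: 'd'
  Position 0: 'l'
Reversed: jkbeolgcdl

jkbeolgcdl


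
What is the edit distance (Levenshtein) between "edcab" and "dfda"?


Computing edit distance: "edcab" -> "dfda"
DP table:
           d    f    d    a
      0    1    2    3    4
  e   1    1    2    3    4
  d   2    1    2    2    3
  c   3    2    2    3    3
  a   4    3    3    3    3
  b   5    4    4    4    4
Edit distance = dp[5][4] = 4

4


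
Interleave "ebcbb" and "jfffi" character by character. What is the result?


Interleaving "ebcbb" and "jfffi":
  Position 0: 'e' from first, 'j' from second => "ej"
  Position 1: 'b' from first, 'f' from second => "bf"
  Position 2: 'c' from first, 'f' from second => "cf"
  Position 3: 'b' from first, 'f' from second => "bf"
  Position 4: 'b' from first, 'i' from second => "bi"
Result: ejbfcfbfbi

ejbfcfbfbi


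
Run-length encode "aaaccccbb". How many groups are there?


Input: aaaccccbb
Scanning for consecutive runs:
  Group 1: 'a' x 3 (positions 0-2)
  Group 2: 'c' x 4 (positions 3-6)
  Group 3: 'b' x 2 (positions 7-8)
Total groups: 3

3


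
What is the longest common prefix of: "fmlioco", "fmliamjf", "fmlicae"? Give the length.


Words: fmlioco, fmliamjf, fmlicae
  Position 0: all 'f' => match
  Position 1: all 'm' => match
  Position 2: all 'l' => match
  Position 3: all 'i' => match
  Position 4: ('o', 'a', 'c') => mismatch, stop
LCP = "fmli" (length 4)

4


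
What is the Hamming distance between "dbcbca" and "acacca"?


Comparing "dbcbca" and "acacca" position by position:
  Position 0: 'd' vs 'a' => differ
  Position 1: 'b' vs 'c' => differ
  Position 2: 'c' vs 'a' => differ
  Position 3: 'b' vs 'c' => differ
  Position 4: 'c' vs 'c' => same
  Position 5: 'a' vs 'a' => same
Total differences (Hamming distance): 4

4


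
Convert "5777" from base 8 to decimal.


Input: "5777" in base 8
Positional expansion:
  Digit '5' (value 5) x 8^3 = 2560
  Digit '7' (value 7) x 8^2 = 448
  Digit '7' (value 7) x 8^1 = 56
  Digit '7' (value 7) x 8^0 = 7
Sum = 3071

3071


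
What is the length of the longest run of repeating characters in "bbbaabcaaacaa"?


Input: "bbbaabcaaacaa"
Scanning for longest run:
  Position 1 ('b'): continues run of 'b', length=2
  Position 2 ('b'): continues run of 'b', length=3
  Position 3 ('a'): new char, reset run to 1
  Position 4 ('a'): continues run of 'a', length=2
  Position 5 ('b'): new char, reset run to 1
  Position 6 ('c'): new char, reset run to 1
  Position 7 ('a'): new char, reset run to 1
  Position 8 ('a'): continues run of 'a', length=2
  Position 9 ('a'): continues run of 'a', length=3
  Position 10 ('c'): new char, reset run to 1
  Position 11 ('a'): new char, reset run to 1
  Position 12 ('a'): continues run of 'a', length=2
Longest run: 'b' with length 3

3


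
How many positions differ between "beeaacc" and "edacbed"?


Comparing "beeaacc" and "edacbed" position by position:
  Position 0: 'b' vs 'e' => DIFFER
  Position 1: 'e' vs 'd' => DIFFER
  Position 2: 'e' vs 'a' => DIFFER
  Position 3: 'a' vs 'c' => DIFFER
  Position 4: 'a' vs 'b' => DIFFER
  Position 5: 'c' vs 'e' => DIFFER
  Position 6: 'c' vs 'd' => DIFFER
Positions that differ: 7

7


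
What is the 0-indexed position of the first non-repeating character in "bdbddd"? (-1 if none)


Input: bdbddd
Character frequencies:
  'b': 2
  'd': 4
Scanning left to right for freq == 1:
  Position 0 ('b'): freq=2, skip
  Position 1 ('d'): freq=4, skip
  Position 2 ('b'): freq=2, skip
  Position 3 ('d'): freq=4, skip
  Position 4 ('d'): freq=4, skip
  Position 5 ('d'): freq=4, skip
  No unique character found => answer = -1

-1


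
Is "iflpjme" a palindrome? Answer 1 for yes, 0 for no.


Input: iflpjme
Reversed: emjplfi
  Compare pos 0 ('i') with pos 6 ('e'): MISMATCH
  Compare pos 1 ('f') with pos 5 ('m'): MISMATCH
  Compare pos 2 ('l') with pos 4 ('j'): MISMATCH
Result: not a palindrome

0


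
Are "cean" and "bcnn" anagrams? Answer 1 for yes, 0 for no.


Strings: "cean", "bcnn"
Sorted first:  acen
Sorted second: bcnn
Differ at position 0: 'a' vs 'b' => not anagrams

0


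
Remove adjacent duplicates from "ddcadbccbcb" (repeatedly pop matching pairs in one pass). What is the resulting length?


Input: ddcadbccbcb
Stack-based adjacent duplicate removal:
  Read 'd': push. Stack: d
  Read 'd': matches stack top 'd' => pop. Stack: (empty)
  Read 'c': push. Stack: c
  Read 'a': push. Stack: ca
  Read 'd': push. Stack: cad
  Read 'b': push. Stack: cadb
  Read 'c': push. Stack: cadbc
  Read 'c': matches stack top 'c' => pop. Stack: cadb
  Read 'b': matches stack top 'b' => pop. Stack: cad
  Read 'c': push. Stack: cadc
  Read 'b': push. Stack: cadcb
Final stack: "cadcb" (length 5)

5


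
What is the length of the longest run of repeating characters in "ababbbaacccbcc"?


Input: "ababbbaacccbcc"
Scanning for longest run:
  Position 1 ('b'): new char, reset run to 1
  Position 2 ('a'): new char, reset run to 1
  Position 3 ('b'): new char, reset run to 1
  Position 4 ('b'): continues run of 'b', length=2
  Position 5 ('b'): continues run of 'b', length=3
  Position 6 ('a'): new char, reset run to 1
  Position 7 ('a'): continues run of 'a', length=2
  Position 8 ('c'): new char, reset run to 1
  Position 9 ('c'): continues run of 'c', length=2
  Position 10 ('c'): continues run of 'c', length=3
  Position 11 ('b'): new char, reset run to 1
  Position 12 ('c'): new char, reset run to 1
  Position 13 ('c'): continues run of 'c', length=2
Longest run: 'b' with length 3

3


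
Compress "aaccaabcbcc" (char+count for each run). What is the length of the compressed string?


Input: aaccaabcbcc
Runs:
  'a' x 2 => "a2"
  'c' x 2 => "c2"
  'a' x 2 => "a2"
  'b' x 1 => "b1"
  'c' x 1 => "c1"
  'b' x 1 => "b1"
  'c' x 2 => "c2"
Compressed: "a2c2a2b1c1b1c2"
Compressed length: 14

14


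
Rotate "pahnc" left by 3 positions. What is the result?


Input: "pahnc", rotate left by 3
First 3 characters: "pah"
Remaining characters: "nc"
Concatenate remaining + first: "nc" + "pah" = "ncpah"

ncpah


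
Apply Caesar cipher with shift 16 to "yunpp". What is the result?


Caesar cipher: shift "yunpp" by 16
  'y' (pos 24) + 16 = pos 14 = 'o'
  'u' (pos 20) + 16 = pos 10 = 'k'
  'n' (pos 13) + 16 = pos 3 = 'd'
  'p' (pos 15) + 16 = pos 5 = 'f'
  'p' (pos 15) + 16 = pos 5 = 'f'
Result: okdff

okdff


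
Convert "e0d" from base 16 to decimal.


Input: "e0d" in base 16
Positional expansion:
  Digit 'e' (value 14) x 16^2 = 3584
  Digit '0' (value 0) x 16^1 = 0
  Digit 'd' (value 13) x 16^0 = 13
Sum = 3597

3597


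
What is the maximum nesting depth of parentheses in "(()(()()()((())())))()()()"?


Input: "(()(()()()((())())))()()()"
Tracking depth:
  Position 0 '(': depth becomes 1
  Position 1 '(': depth becomes 2
  Position 2 ')': depth becomes 1
  Position 3 '(': depth becomes 2
  Position 4 '(': depth becomes 3
  Position 5 ')': depth becomes 2
  Position 6 '(': depth becomes 3
  Position 7 ')': depth becomes 2
  Position 8 '(': depth becomes 3
  Position 9 ')': depth becomes 2
  Position 10 '(': depth becomes 3
  Position 11 '(': depth becomes 4
  Position 12 '(': depth becomes 5
  Position 13 ')': depth becomes 4
  Position 14 ')': depth becomes 3
  Position 15 '(': depth becomes 4
  Position 16 ')': depth becomes 3
  Position 17 ')': depth becomes 2
  Position 18 ')': depth becomes 1
  Position 19 ')': depth becomes 0
  Position 20 '(': depth becomes 1
  Position 21 ')': depth becomes 0
  Position 22 '(': depth becomes 1
  Position 23 ')': depth becomes 0
  Position 24 '(': depth becomes 1
  Position 25 ')': depth becomes 0
Maximum depth reached: 5

5


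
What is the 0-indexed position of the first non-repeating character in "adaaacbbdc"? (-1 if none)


Input: adaaacbbdc
Character frequencies:
  'a': 4
  'b': 2
  'c': 2
  'd': 2
Scanning left to right for freq == 1:
  Position 0 ('a'): freq=4, skip
  Position 1 ('d'): freq=2, skip
  Position 2 ('a'): freq=4, skip
  Position 3 ('a'): freq=4, skip
  Position 4 ('a'): freq=4, skip
  Position 5 ('c'): freq=2, skip
  Position 6 ('b'): freq=2, skip
  Position 7 ('b'): freq=2, skip
  Position 8 ('d'): freq=2, skip
  Position 9 ('c'): freq=2, skip
  No unique character found => answer = -1

-1


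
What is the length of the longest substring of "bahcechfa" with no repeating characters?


Input: "bahcechfa"
Sliding window (track last position of each char):
  Position 0 ('b'): window [0,0] length 1 -- new best
  Position 1 ('a'): window [0,1] length 2 -- new best
  Position 2 ('h'): window [0,2] length 3 -- new best
  Position 3 ('c'): window [0,3] length 4 -- new best
  Position 4 ('e'): window [0,4] length 5 -- new best
  Position 5 ('c'): repeat (last at 3), move window start to 4
  Position 5 ('c'): window [4,5] length 2
  Position 6 ('h'): window [4,6] length 3
  Position 7 ('f'): window [4,7] length 4
  Position 8 ('a'): window [4,8] length 5
Longest substring with no repeats: "bahce" with length 5

5


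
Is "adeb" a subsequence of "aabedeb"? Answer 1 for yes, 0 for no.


Check if "adeb" is a subsequence of "aabedeb"
Greedy scan:
  Position 0 ('a'): matches sub[0] = 'a'
  Position 1 ('a'): no match needed
  Position 2 ('b'): no match needed
  Position 3 ('e'): no match needed
  Position 4 ('d'): matches sub[1] = 'd'
  Position 5 ('e'): matches sub[2] = 'e'
  Position 6 ('b'): matches sub[3] = 'b'
All 4 characters matched => is a subsequence

1


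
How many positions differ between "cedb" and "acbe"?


Comparing "cedb" and "acbe" position by position:
  Position 0: 'c' vs 'a' => DIFFER
  Position 1: 'e' vs 'c' => DIFFER
  Position 2: 'd' vs 'b' => DIFFER
  Position 3: 'b' vs 'e' => DIFFER
Positions that differ: 4

4


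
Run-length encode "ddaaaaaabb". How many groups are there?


Input: ddaaaaaabb
Scanning for consecutive runs:
  Group 1: 'd' x 2 (positions 0-1)
  Group 2: 'a' x 6 (positions 2-7)
  Group 3: 'b' x 2 (positions 8-9)
Total groups: 3

3


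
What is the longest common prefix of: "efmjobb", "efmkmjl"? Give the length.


Words: efmjobb, efmkmjl
  Position 0: all 'e' => match
  Position 1: all 'f' => match
  Position 2: all 'm' => match
  Position 3: ('j', 'k') => mismatch, stop
LCP = "efm" (length 3)

3


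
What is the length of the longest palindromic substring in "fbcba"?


Input: "fbcba"
Checking substrings for palindromes:
  [1:4] "bcb" (len 3) => palindrome
Longest palindromic substring: "bcb" with length 3

3


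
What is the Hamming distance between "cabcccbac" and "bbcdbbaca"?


Comparing "cabcccbac" and "bbcdbbaca" position by position:
  Position 0: 'c' vs 'b' => differ
  Position 1: 'a' vs 'b' => differ
  Position 2: 'b' vs 'c' => differ
  Position 3: 'c' vs 'd' => differ
  Position 4: 'c' vs 'b' => differ
  Position 5: 'c' vs 'b' => differ
  Position 6: 'b' vs 'a' => differ
  Position 7: 'a' vs 'c' => differ
  Position 8: 'c' vs 'a' => differ
Total differences (Hamming distance): 9

9


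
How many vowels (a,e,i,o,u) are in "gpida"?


Input: gpida
Checking each character:
  'g' at position 0: consonant
  'p' at position 1: consonant
  'i' at position 2: vowel (running total: 1)
  'd' at position 3: consonant
  'a' at position 4: vowel (running total: 2)
Total vowels: 2

2


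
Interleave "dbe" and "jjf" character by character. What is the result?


Interleaving "dbe" and "jjf":
  Position 0: 'd' from first, 'j' from second => "dj"
  Position 1: 'b' from first, 'j' from second => "bj"
  Position 2: 'e' from first, 'f' from second => "ef"
Result: djbjef

djbjef


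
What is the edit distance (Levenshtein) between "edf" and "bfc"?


Computing edit distance: "edf" -> "bfc"
DP table:
           b    f    c
      0    1    2    3
  e   1    1    2    3
  d   2    2    2    3
  f   3    3    2    3
Edit distance = dp[3][3] = 3

3


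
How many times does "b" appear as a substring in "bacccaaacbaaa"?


Searching for "b" in "bacccaaacbaaa"
Scanning each position:
  Position 0: "b" => MATCH
  Position 1: "a" => no
  Position 2: "c" => no
  Position 3: "c" => no
  Position 4: "c" => no
  Position 5: "a" => no
  Position 6: "a" => no
  Position 7: "a" => no
  Position 8: "c" => no
  Position 9: "b" => MATCH
  Position 10: "a" => no
  Position 11: "a" => no
  Position 12: "a" => no
Total occurrences: 2

2


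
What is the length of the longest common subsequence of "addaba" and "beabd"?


LCS of "addaba" and "beabd"
DP table:
           b    e    a    b    d
      0    0    0    0    0    0
  a   0    0    0    1    1    1
  d   0    0    0    1    1    2
  d   0    0    0    1    1    2
  a   0    0    0    1    1    2
  b   0    1    1    1    2    2
  a   0    1    1    2    2    2
LCS length = dp[6][5] = 2

2


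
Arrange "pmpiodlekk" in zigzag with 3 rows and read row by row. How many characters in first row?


Zigzag "pmpiodlekk" into 3 rows:
Placing characters:
  'p' => row 0
  'm' => row 1
  'p' => row 2
  'i' => row 1
  'o' => row 0
  'd' => row 1
  'l' => row 2
  'e' => row 1
  'k' => row 0
  'k' => row 1
Rows:
  Row 0: "pok"
  Row 1: "midek"
  Row 2: "pl"
First row length: 3

3


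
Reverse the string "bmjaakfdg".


Input: bmjaakfdg
Reading characters right to left:
  Position 8: 'g'
  Position 7: 'd'
  Position 6: 'f'
  Position 5: 'k'
  Position 4: 'a'
  Position 3: 'a'
  Position 2: 'j'
  Position 1: 'm'
  Position 0: 'b'
Reversed: gdfkaajmb

gdfkaajmb


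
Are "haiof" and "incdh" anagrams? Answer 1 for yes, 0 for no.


Strings: "haiof", "incdh"
Sorted first:  afhio
Sorted second: cdhin
Differ at position 0: 'a' vs 'c' => not anagrams

0


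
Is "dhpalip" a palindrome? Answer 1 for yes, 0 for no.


Input: dhpalip
Reversed: pilaphd
  Compare pos 0 ('d') with pos 6 ('p'): MISMATCH
  Compare pos 1 ('h') with pos 5 ('i'): MISMATCH
  Compare pos 2 ('p') with pos 4 ('l'): MISMATCH
Result: not a palindrome

0


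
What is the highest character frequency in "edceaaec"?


Input: edceaaec
Character counts:
  'a': 2
  'c': 2
  'd': 1
  'e': 3
Maximum frequency: 3

3


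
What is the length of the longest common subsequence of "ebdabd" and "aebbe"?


LCS of "ebdabd" and "aebbe"
DP table:
           a    e    b    b    e
      0    0    0    0    0    0
  e   0    0    1    1    1    1
  b   0    0    1    2    2    2
  d   0    0    1    2    2    2
  a   0    1    1    2    2    2
  b   0    1    1    2    3    3
  d   0    1    1    2    3    3
LCS length = dp[6][5] = 3

3


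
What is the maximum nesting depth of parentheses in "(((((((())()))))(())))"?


Input: "(((((((())()))))(())))"
Tracking depth:
  Position 0 '(': depth becomes 1
  Position 1 '(': depth becomes 2
  Position 2 '(': depth becomes 3
  Position 3 '(': depth becomes 4
  Position 4 '(': depth becomes 5
  Position 5 '(': depth becomes 6
  Position 6 '(': depth becomes 7
  Position 7 '(': depth becomes 8
  Position 8 ')': depth becomes 7
  Position 9 ')': depth becomes 6
  Position 10 '(': depth becomes 7
  Position 11 ')': depth becomes 6
  Position 12 ')': depth becomes 5
  Position 13 ')': depth becomes 4
  Position 14 ')': depth becomes 3
  Position 15 ')': depth becomes 2
  Position 16 '(': depth becomes 3
  Position 17 '(': depth becomes 4
  Position 18 ')': depth becomes 3
  Position 19 ')': depth becomes 2
  Position 20 ')': depth becomes 1
  Position 21 ')': depth becomes 0
Maximum depth reached: 8

8


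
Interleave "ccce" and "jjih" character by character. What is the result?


Interleaving "ccce" and "jjih":
  Position 0: 'c' from first, 'j' from second => "cj"
  Position 1: 'c' from first, 'j' from second => "cj"
  Position 2: 'c' from first, 'i' from second => "ci"
  Position 3: 'e' from first, 'h' from second => "eh"
Result: cjcjcieh

cjcjcieh


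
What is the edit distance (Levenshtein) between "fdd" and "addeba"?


Computing edit distance: "fdd" -> "addeba"
DP table:
           a    d    d    e    b    a
      0    1    2    3    4    5    6
  f   1    1    2    3    4    5    6
  d   2    2    1    2    3    4    5
  d   3    3    2    1    2    3    4
Edit distance = dp[3][6] = 4

4


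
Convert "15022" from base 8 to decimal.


Input: "15022" in base 8
Positional expansion:
  Digit '1' (value 1) x 8^4 = 4096
  Digit '5' (value 5) x 8^3 = 2560
  Digit '0' (value 0) x 8^2 = 0
  Digit '2' (value 2) x 8^1 = 16
  Digit '2' (value 2) x 8^0 = 2
Sum = 6674

6674


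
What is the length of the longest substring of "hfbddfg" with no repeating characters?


Input: "hfbddfg"
Sliding window (track last position of each char):
  Position 0 ('h'): window [0,0] length 1 -- new best
  Position 1 ('f'): window [0,1] length 2 -- new best
  Position 2 ('b'): window [0,2] length 3 -- new best
  Position 3 ('d'): window [0,3] length 4 -- new best
  Position 4 ('d'): repeat (last at 3), move window start to 4
  Position 4 ('d'): window [4,4] length 1
  Position 5 ('f'): window [4,5] length 2
  Position 6 ('g'): window [4,6] length 3
Longest substring with no repeats: "hfbd" with length 4

4


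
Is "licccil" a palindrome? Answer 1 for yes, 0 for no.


Input: licccil
Reversed: licccil
  Compare pos 0 ('l') with pos 6 ('l'): match
  Compare pos 1 ('i') with pos 5 ('i'): match
  Compare pos 2 ('c') with pos 4 ('c'): match
Result: palindrome

1


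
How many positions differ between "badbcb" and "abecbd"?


Comparing "badbcb" and "abecbd" position by position:
  Position 0: 'b' vs 'a' => DIFFER
  Position 1: 'a' vs 'b' => DIFFER
  Position 2: 'd' vs 'e' => DIFFER
  Position 3: 'b' vs 'c' => DIFFER
  Position 4: 'c' vs 'b' => DIFFER
  Position 5: 'b' vs 'd' => DIFFER
Positions that differ: 6

6


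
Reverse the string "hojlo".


Input: hojlo
Reading characters right to left:
  Position 4: 'o'
  Position 3: 'l'
  Position 2: 'j'
  Position 1: 'o'
  Position 0: 'h'
Reversed: oljoh

oljoh


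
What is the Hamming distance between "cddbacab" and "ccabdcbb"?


Comparing "cddbacab" and "ccabdcbb" position by position:
  Position 0: 'c' vs 'c' => same
  Position 1: 'd' vs 'c' => differ
  Position 2: 'd' vs 'a' => differ
  Position 3: 'b' vs 'b' => same
  Position 4: 'a' vs 'd' => differ
  Position 5: 'c' vs 'c' => same
  Position 6: 'a' vs 'b' => differ
  Position 7: 'b' vs 'b' => same
Total differences (Hamming distance): 4

4


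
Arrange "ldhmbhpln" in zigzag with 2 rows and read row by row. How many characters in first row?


Zigzag "ldhmbhpln" into 2 rows:
Placing characters:
  'l' => row 0
  'd' => row 1
  'h' => row 0
  'm' => row 1
  'b' => row 0
  'h' => row 1
  'p' => row 0
  'l' => row 1
  'n' => row 0
Rows:
  Row 0: "lhbpn"
  Row 1: "dmhl"
First row length: 5

5


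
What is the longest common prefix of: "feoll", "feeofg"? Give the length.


Words: feoll, feeofg
  Position 0: all 'f' => match
  Position 1: all 'e' => match
  Position 2: ('o', 'e') => mismatch, stop
LCP = "fe" (length 2)

2


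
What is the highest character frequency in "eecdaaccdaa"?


Input: eecdaaccdaa
Character counts:
  'a': 4
  'c': 3
  'd': 2
  'e': 2
Maximum frequency: 4

4


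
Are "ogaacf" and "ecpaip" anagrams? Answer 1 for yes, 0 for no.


Strings: "ogaacf", "ecpaip"
Sorted first:  aacfgo
Sorted second: aceipp
Differ at position 1: 'a' vs 'c' => not anagrams

0


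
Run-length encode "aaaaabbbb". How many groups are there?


Input: aaaaabbbb
Scanning for consecutive runs:
  Group 1: 'a' x 5 (positions 0-4)
  Group 2: 'b' x 4 (positions 5-8)
Total groups: 2

2


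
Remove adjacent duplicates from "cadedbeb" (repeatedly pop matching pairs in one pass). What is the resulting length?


Input: cadedbeb
Stack-based adjacent duplicate removal:
  Read 'c': push. Stack: c
  Read 'a': push. Stack: ca
  Read 'd': push. Stack: cad
  Read 'e': push. Stack: cade
  Read 'd': push. Stack: caded
  Read 'b': push. Stack: cadedb
  Read 'e': push. Stack: cadedbe
  Read 'b': push. Stack: cadedbeb
Final stack: "cadedbeb" (length 8)

8


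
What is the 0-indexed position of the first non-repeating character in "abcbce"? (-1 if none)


Input: abcbce
Character frequencies:
  'a': 1
  'b': 2
  'c': 2
  'e': 1
Scanning left to right for freq == 1:
  Position 0 ('a'): unique! => answer = 0

0


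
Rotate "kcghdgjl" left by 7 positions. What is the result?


Input: "kcghdgjl", rotate left by 7
First 7 characters: "kcghdgj"
Remaining characters: "l"
Concatenate remaining + first: "l" + "kcghdgj" = "lkcghdgj"

lkcghdgj


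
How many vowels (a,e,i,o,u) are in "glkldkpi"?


Input: glkldkpi
Checking each character:
  'g' at position 0: consonant
  'l' at position 1: consonant
  'k' at position 2: consonant
  'l' at position 3: consonant
  'd' at position 4: consonant
  'k' at position 5: consonant
  'p' at position 6: consonant
  'i' at position 7: vowel (running total: 1)
Total vowels: 1

1


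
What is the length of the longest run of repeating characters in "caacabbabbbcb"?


Input: "caacabbabbbcb"
Scanning for longest run:
  Position 1 ('a'): new char, reset run to 1
  Position 2 ('a'): continues run of 'a', length=2
  Position 3 ('c'): new char, reset run to 1
  Position 4 ('a'): new char, reset run to 1
  Position 5 ('b'): new char, reset run to 1
  Position 6 ('b'): continues run of 'b', length=2
  Position 7 ('a'): new char, reset run to 1
  Position 8 ('b'): new char, reset run to 1
  Position 9 ('b'): continues run of 'b', length=2
  Position 10 ('b'): continues run of 'b', length=3
  Position 11 ('c'): new char, reset run to 1
  Position 12 ('b'): new char, reset run to 1
Longest run: 'b' with length 3

3


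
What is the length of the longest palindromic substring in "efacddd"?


Input: "efacddd"
Checking substrings for palindromes:
  [4:7] "ddd" (len 3) => palindrome
  [4:6] "dd" (len 2) => palindrome
  [5:7] "dd" (len 2) => palindrome
Longest palindromic substring: "ddd" with length 3

3


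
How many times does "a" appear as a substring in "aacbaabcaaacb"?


Searching for "a" in "aacbaabcaaacb"
Scanning each position:
  Position 0: "a" => MATCH
  Position 1: "a" => MATCH
  Position 2: "c" => no
  Position 3: "b" => no
  Position 4: "a" => MATCH
  Position 5: "a" => MATCH
  Position 6: "b" => no
  Position 7: "c" => no
  Position 8: "a" => MATCH
  Position 9: "a" => MATCH
  Position 10: "a" => MATCH
  Position 11: "c" => no
  Position 12: "b" => no
Total occurrences: 7

7


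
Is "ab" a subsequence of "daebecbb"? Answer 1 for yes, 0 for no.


Check if "ab" is a subsequence of "daebecbb"
Greedy scan:
  Position 0 ('d'): no match needed
  Position 1 ('a'): matches sub[0] = 'a'
  Position 2 ('e'): no match needed
  Position 3 ('b'): matches sub[1] = 'b'
  Position 4 ('e'): no match needed
  Position 5 ('c'): no match needed
  Position 6 ('b'): no match needed
  Position 7 ('b'): no match needed
All 2 characters matched => is a subsequence

1


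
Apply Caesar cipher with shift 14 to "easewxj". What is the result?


Caesar cipher: shift "easewxj" by 14
  'e' (pos 4) + 14 = pos 18 = 's'
  'a' (pos 0) + 14 = pos 14 = 'o'
  's' (pos 18) + 14 = pos 6 = 'g'
  'e' (pos 4) + 14 = pos 18 = 's'
  'w' (pos 22) + 14 = pos 10 = 'k'
  'x' (pos 23) + 14 = pos 11 = 'l'
  'j' (pos 9) + 14 = pos 23 = 'x'
Result: sogsklx

sogsklx


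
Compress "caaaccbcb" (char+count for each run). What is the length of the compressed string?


Input: caaaccbcb
Runs:
  'c' x 1 => "c1"
  'a' x 3 => "a3"
  'c' x 2 => "c2"
  'b' x 1 => "b1"
  'c' x 1 => "c1"
  'b' x 1 => "b1"
Compressed: "c1a3c2b1c1b1"
Compressed length: 12

12


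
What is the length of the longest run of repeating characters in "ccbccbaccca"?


Input: "ccbccbaccca"
Scanning for longest run:
  Position 1 ('c'): continues run of 'c', length=2
  Position 2 ('b'): new char, reset run to 1
  Position 3 ('c'): new char, reset run to 1
  Position 4 ('c'): continues run of 'c', length=2
  Position 5 ('b'): new char, reset run to 1
  Position 6 ('a'): new char, reset run to 1
  Position 7 ('c'): new char, reset run to 1
  Position 8 ('c'): continues run of 'c', length=2
  Position 9 ('c'): continues run of 'c', length=3
  Position 10 ('a'): new char, reset run to 1
Longest run: 'c' with length 3

3


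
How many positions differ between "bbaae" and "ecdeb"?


Comparing "bbaae" and "ecdeb" position by position:
  Position 0: 'b' vs 'e' => DIFFER
  Position 1: 'b' vs 'c' => DIFFER
  Position 2: 'a' vs 'd' => DIFFER
  Position 3: 'a' vs 'e' => DIFFER
  Position 4: 'e' vs 'b' => DIFFER
Positions that differ: 5

5


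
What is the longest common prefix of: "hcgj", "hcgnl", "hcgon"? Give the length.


Words: hcgj, hcgnl, hcgon
  Position 0: all 'h' => match
  Position 1: all 'c' => match
  Position 2: all 'g' => match
  Position 3: ('j', 'n', 'o') => mismatch, stop
LCP = "hcg" (length 3)

3


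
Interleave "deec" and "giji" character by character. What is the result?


Interleaving "deec" and "giji":
  Position 0: 'd' from first, 'g' from second => "dg"
  Position 1: 'e' from first, 'i' from second => "ei"
  Position 2: 'e' from first, 'j' from second => "ej"
  Position 3: 'c' from first, 'i' from second => "ci"
Result: dgeiejci

dgeiejci


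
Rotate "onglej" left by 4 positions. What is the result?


Input: "onglej", rotate left by 4
First 4 characters: "ongl"
Remaining characters: "ej"
Concatenate remaining + first: "ej" + "ongl" = "ejongl"

ejongl


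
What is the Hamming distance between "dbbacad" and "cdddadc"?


Comparing "dbbacad" and "cdddadc" position by position:
  Position 0: 'd' vs 'c' => differ
  Position 1: 'b' vs 'd' => differ
  Position 2: 'b' vs 'd' => differ
  Position 3: 'a' vs 'd' => differ
  Position 4: 'c' vs 'a' => differ
  Position 5: 'a' vs 'd' => differ
  Position 6: 'd' vs 'c' => differ
Total differences (Hamming distance): 7

7


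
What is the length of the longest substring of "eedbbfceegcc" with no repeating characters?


Input: "eedbbfceegcc"
Sliding window (track last position of each char):
  Position 0 ('e'): window [0,0] length 1 -- new best
  Position 1 ('e'): repeat (last at 0), move window start to 1
  Position 1 ('e'): window [1,1] length 1
  Position 2 ('d'): window [1,2] length 2 -- new best
  Position 3 ('b'): window [1,3] length 3 -- new best
  Position 4 ('b'): repeat (last at 3), move window start to 4
  Position 4 ('b'): window [4,4] length 1
  Position 5 ('f'): window [4,5] length 2
  Position 6 ('c'): window [4,6] length 3
  Position 7 ('e'): window [4,7] length 4 -- new best
  Position 8 ('e'): repeat (last at 7), move window start to 8
  Position 8 ('e'): window [8,8] length 1
  Position 9 ('g'): window [8,9] length 2
  Position 10 ('c'): window [8,10] length 3
  Position 11 ('c'): repeat (last at 10), move window start to 11
  Position 11 ('c'): window [11,11] length 1
Longest substring with no repeats: "bfce" with length 4

4


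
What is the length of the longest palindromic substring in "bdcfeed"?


Input: "bdcfeed"
Checking substrings for palindromes:
  [4:6] "ee" (len 2) => palindrome
Longest palindromic substring: "ee" with length 2

2


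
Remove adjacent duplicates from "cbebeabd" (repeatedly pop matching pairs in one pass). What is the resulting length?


Input: cbebeabd
Stack-based adjacent duplicate removal:
  Read 'c': push. Stack: c
  Read 'b': push. Stack: cb
  Read 'e': push. Stack: cbe
  Read 'b': push. Stack: cbeb
  Read 'e': push. Stack: cbebe
  Read 'a': push. Stack: cbebea
  Read 'b': push. Stack: cbebeab
  Read 'd': push. Stack: cbebeabd
Final stack: "cbebeabd" (length 8)

8


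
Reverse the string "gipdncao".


Input: gipdncao
Reading characters right to left:
  Position 7: 'o'
  Position 6: 'a'
  Position 5: 'c'
  Position 4: 'n'
  Position 3: 'd'
  Position 2: 'p'
  Position 1: 'i'
  Position 0: 'g'
Reversed: oacndpig

oacndpig


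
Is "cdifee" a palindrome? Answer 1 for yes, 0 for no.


Input: cdifee
Reversed: eefidc
  Compare pos 0 ('c') with pos 5 ('e'): MISMATCH
  Compare pos 1 ('d') with pos 4 ('e'): MISMATCH
  Compare pos 2 ('i') with pos 3 ('f'): MISMATCH
Result: not a palindrome

0


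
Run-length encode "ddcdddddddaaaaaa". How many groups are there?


Input: ddcdddddddaaaaaa
Scanning for consecutive runs:
  Group 1: 'd' x 2 (positions 0-1)
  Group 2: 'c' x 1 (positions 2-2)
  Group 3: 'd' x 7 (positions 3-9)
  Group 4: 'a' x 6 (positions 10-15)
Total groups: 4

4


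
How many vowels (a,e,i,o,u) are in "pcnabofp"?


Input: pcnabofp
Checking each character:
  'p' at position 0: consonant
  'c' at position 1: consonant
  'n' at position 2: consonant
  'a' at position 3: vowel (running total: 1)
  'b' at position 4: consonant
  'o' at position 5: vowel (running total: 2)
  'f' at position 6: consonant
  'p' at position 7: consonant
Total vowels: 2

2


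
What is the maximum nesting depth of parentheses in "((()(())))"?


Input: "((()(())))"
Tracking depth:
  Position 0 '(': depth becomes 1
  Position 1 '(': depth becomes 2
  Position 2 '(': depth becomes 3
  Position 3 ')': depth becomes 2
  Position 4 '(': depth becomes 3
  Position 5 '(': depth becomes 4
  Position 6 ')': depth becomes 3
  Position 7 ')': depth becomes 2
  Position 8 ')': depth becomes 1
  Position 9 ')': depth becomes 0
Maximum depth reached: 4

4


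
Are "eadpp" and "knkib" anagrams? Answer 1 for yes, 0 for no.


Strings: "eadpp", "knkib"
Sorted first:  adepp
Sorted second: bikkn
Differ at position 0: 'a' vs 'b' => not anagrams

0


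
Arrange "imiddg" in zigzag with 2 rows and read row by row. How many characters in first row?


Zigzag "imiddg" into 2 rows:
Placing characters:
  'i' => row 0
  'm' => row 1
  'i' => row 0
  'd' => row 1
  'd' => row 0
  'g' => row 1
Rows:
  Row 0: "iid"
  Row 1: "mdg"
First row length: 3

3


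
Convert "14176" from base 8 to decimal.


Input: "14176" in base 8
Positional expansion:
  Digit '1' (value 1) x 8^4 = 4096
  Digit '4' (value 4) x 8^3 = 2048
  Digit '1' (value 1) x 8^2 = 64
  Digit '7' (value 7) x 8^1 = 56
  Digit '6' (value 6) x 8^0 = 6
Sum = 6270

6270


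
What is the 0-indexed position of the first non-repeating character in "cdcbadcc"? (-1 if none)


Input: cdcbadcc
Character frequencies:
  'a': 1
  'b': 1
  'c': 4
  'd': 2
Scanning left to right for freq == 1:
  Position 0 ('c'): freq=4, skip
  Position 1 ('d'): freq=2, skip
  Position 2 ('c'): freq=4, skip
  Position 3 ('b'): unique! => answer = 3

3


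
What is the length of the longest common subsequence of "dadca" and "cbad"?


LCS of "dadca" and "cbad"
DP table:
           c    b    a    d
      0    0    0    0    0
  d   0    0    0    0    1
  a   0    0    0    1    1
  d   0    0    0    1    2
  c   0    1    1    1    2
  a   0    1    1    2    2
LCS length = dp[5][4] = 2

2


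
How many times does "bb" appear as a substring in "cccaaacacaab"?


Searching for "bb" in "cccaaacacaab"
Scanning each position:
  Position 0: "cc" => no
  Position 1: "cc" => no
  Position 2: "ca" => no
  Position 3: "aa" => no
  Position 4: "aa" => no
  Position 5: "ac" => no
  Position 6: "ca" => no
  Position 7: "ac" => no
  Position 8: "ca" => no
  Position 9: "aa" => no
  Position 10: "ab" => no
Total occurrences: 0

0


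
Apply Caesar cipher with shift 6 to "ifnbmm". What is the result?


Caesar cipher: shift "ifnbmm" by 6
  'i' (pos 8) + 6 = pos 14 = 'o'
  'f' (pos 5) + 6 = pos 11 = 'l'
  'n' (pos 13) + 6 = pos 19 = 't'
  'b' (pos 1) + 6 = pos 7 = 'h'
  'm' (pos 12) + 6 = pos 18 = 's'
  'm' (pos 12) + 6 = pos 18 = 's'
Result: olthss

olthss


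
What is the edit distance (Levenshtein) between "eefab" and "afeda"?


Computing edit distance: "eefab" -> "afeda"
DP table:
           a    f    e    d    a
      0    1    2    3    4    5
  e   1    1    2    2    3    4
  e   2    2    2    2    3    4
  f   3    3    2    3    3    4
  a   4    3    3    3    4    3
  b   5    4    4    4    4    4
Edit distance = dp[5][5] = 4

4


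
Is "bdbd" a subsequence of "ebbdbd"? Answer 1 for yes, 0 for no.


Check if "bdbd" is a subsequence of "ebbdbd"
Greedy scan:
  Position 0 ('e'): no match needed
  Position 1 ('b'): matches sub[0] = 'b'
  Position 2 ('b'): no match needed
  Position 3 ('d'): matches sub[1] = 'd'
  Position 4 ('b'): matches sub[2] = 'b'
  Position 5 ('d'): matches sub[3] = 'd'
All 4 characters matched => is a subsequence

1


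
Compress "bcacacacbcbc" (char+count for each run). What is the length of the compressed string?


Input: bcacacacbcbc
Runs:
  'b' x 1 => "b1"
  'c' x 1 => "c1"
  'a' x 1 => "a1"
  'c' x 1 => "c1"
  'a' x 1 => "a1"
  'c' x 1 => "c1"
  'a' x 1 => "a1"
  'c' x 1 => "c1"
  'b' x 1 => "b1"
  'c' x 1 => "c1"
  'b' x 1 => "b1"
  'c' x 1 => "c1"
Compressed: "b1c1a1c1a1c1a1c1b1c1b1c1"
Compressed length: 24

24


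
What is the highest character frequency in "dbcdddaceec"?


Input: dbcdddaceec
Character counts:
  'a': 1
  'b': 1
  'c': 3
  'd': 4
  'e': 2
Maximum frequency: 4

4


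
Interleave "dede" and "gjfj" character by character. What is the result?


Interleaving "dede" and "gjfj":
  Position 0: 'd' from first, 'g' from second => "dg"
  Position 1: 'e' from first, 'j' from second => "ej"
  Position 2: 'd' from first, 'f' from second => "df"
  Position 3: 'e' from first, 'j' from second => "ej"
Result: dgejdfej

dgejdfej


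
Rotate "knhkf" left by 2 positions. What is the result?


Input: "knhkf", rotate left by 2
First 2 characters: "kn"
Remaining characters: "hkf"
Concatenate remaining + first: "hkf" + "kn" = "hkfkn"

hkfkn


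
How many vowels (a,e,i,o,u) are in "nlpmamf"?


Input: nlpmamf
Checking each character:
  'n' at position 0: consonant
  'l' at position 1: consonant
  'p' at position 2: consonant
  'm' at position 3: consonant
  'a' at position 4: vowel (running total: 1)
  'm' at position 5: consonant
  'f' at position 6: consonant
Total vowels: 1

1


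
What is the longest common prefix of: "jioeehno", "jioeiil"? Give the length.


Words: jioeehno, jioeiil
  Position 0: all 'j' => match
  Position 1: all 'i' => match
  Position 2: all 'o' => match
  Position 3: all 'e' => match
  Position 4: ('e', 'i') => mismatch, stop
LCP = "jioe" (length 4)

4


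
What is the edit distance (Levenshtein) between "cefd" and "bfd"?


Computing edit distance: "cefd" -> "bfd"
DP table:
           b    f    d
      0    1    2    3
  c   1    1    2    3
  e   2    2    2    3
  f   3    3    2    3
  d   4    4    3    2
Edit distance = dp[4][3] = 2

2
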